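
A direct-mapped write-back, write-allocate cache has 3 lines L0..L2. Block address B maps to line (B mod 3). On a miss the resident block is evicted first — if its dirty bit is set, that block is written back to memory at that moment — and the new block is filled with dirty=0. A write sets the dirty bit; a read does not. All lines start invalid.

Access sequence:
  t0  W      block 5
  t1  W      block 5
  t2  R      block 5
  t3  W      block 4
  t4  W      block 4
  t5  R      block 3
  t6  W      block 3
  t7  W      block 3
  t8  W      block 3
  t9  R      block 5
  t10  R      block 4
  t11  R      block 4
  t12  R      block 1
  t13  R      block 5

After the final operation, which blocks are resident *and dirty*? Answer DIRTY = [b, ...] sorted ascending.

  0 | W B5 → L2 miss [D]
  1 | W B5 → L2 hit [D]
  2 | R B5 → L2 hit [D]
  3 | W B4 → L1 miss [D]
  4 | W B4 → L1 hit [D]
  5 | R B3 → L0 miss [-]
  6 | W B3 → L0 hit [D]
  7 | W B3 → L0 hit [D]
  8 | W B3 → L0 hit [D]
  9 | R B5 → L2 hit [D]
  10 | R B4 → L1 hit [D]
  11 | R B4 → L1 hit [D]
  12 | R B1 → L1 miss wb→B4 [-]
  13 | R B5 → L2 hit [D]

DIRTY = [3, 5]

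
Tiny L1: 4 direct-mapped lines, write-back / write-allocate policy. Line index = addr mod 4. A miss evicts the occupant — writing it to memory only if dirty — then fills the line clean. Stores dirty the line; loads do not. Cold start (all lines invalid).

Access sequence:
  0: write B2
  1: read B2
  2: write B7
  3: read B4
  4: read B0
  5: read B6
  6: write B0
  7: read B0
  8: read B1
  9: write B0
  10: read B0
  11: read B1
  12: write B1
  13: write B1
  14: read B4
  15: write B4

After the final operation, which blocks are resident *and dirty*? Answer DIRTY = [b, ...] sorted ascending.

DIRTY = [1, 4, 7]

0: W B2 -> L2 miss  d=D]
1: R B2 -> L2 hit  d=D]
2: W B7 -> L3 miss  d=D]
3: R B4 -> L0 miss  d=-]
4: R B0 -> L0 miss  d=-]
5: R B6 -> L2 miss wb->B2  d=-]
6: W B0 -> L0 hit  d=D]
7: R B0 -> L0 hit  d=D]
8: R B1 -> L1 miss  d=-]
9: W B0 -> L0 hit  d=D]
10: R B0 -> L0 hit  d=D]
11: R B1 -> L1 hit  d=-]
12: W B1 -> L1 hit  d=D]
13: W B1 -> L1 hit  d=D]
14: R B4 -> L0 miss wb->B0  d=-]
15: W B4 -> L0 hit  d=D]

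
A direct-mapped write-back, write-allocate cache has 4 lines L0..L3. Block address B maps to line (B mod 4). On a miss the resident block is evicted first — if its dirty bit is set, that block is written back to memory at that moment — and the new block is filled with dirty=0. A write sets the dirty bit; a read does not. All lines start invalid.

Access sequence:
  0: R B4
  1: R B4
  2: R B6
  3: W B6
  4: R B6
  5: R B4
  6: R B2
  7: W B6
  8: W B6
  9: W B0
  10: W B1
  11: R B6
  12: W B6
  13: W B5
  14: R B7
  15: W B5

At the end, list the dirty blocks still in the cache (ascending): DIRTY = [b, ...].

DIRTY = [0, 5, 6]

  0 | R B4 → L0 miss [-]
  1 | R B4 → L0 hit [-]
  2 | R B6 → L2 miss [-]
  3 | W B6 → L2 hit [D]
  4 | R B6 → L2 hit [D]
  5 | R B4 → L0 hit [-]
  6 | R B2 → L2 miss wb→B6 [-]
  7 | W B6 → L2 miss [D]
  8 | W B6 → L2 hit [D]
  9 | W B0 → L0 miss [D]
  10 | W B1 → L1 miss [D]
  11 | R B6 → L2 hit [D]
  12 | W B6 → L2 hit [D]
  13 | W B5 → L1 miss wb→B1 [D]
  14 | R B7 → L3 miss [-]
  15 | W B5 → L1 hit [D]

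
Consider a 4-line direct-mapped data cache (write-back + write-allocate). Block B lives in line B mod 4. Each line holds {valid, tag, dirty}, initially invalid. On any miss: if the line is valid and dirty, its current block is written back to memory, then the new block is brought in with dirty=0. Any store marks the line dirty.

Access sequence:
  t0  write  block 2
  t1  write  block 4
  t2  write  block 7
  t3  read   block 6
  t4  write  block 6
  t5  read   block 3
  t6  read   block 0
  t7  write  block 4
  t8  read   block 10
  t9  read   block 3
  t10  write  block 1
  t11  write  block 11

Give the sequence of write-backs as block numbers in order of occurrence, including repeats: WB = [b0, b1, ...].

WB = [2, 7, 4, 6]

0: W B2 → L2 miss [D]
1: W B4 → L0 miss [D]
2: W B7 → L3 miss [D]
3: R B6 → L2 miss wb→B2 [-]
4: W B6 → L2 hit [D]
5: R B3 → L3 miss wb→B7 [-]
6: R B0 → L0 miss wb→B4 [-]
7: W B4 → L0 miss [D]
8: R B10 → L2 miss wb→B6 [-]
9: R B3 → L3 hit [-]
10: W B1 → L1 miss [D]
11: W B11 → L3 miss [D]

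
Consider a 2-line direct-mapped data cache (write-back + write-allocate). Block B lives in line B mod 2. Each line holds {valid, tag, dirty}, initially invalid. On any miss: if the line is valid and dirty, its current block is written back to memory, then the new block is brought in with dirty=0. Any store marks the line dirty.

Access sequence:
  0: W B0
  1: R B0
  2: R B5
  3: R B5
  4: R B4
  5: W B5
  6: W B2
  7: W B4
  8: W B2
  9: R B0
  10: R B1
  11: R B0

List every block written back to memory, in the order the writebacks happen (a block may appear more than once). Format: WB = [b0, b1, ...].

WB = [0, 2, 4, 2, 5]

  0 | W B0 → L0 miss [D]
  1 | R B0 → L0 hit [D]
  2 | R B5 → L1 miss [-]
  3 | R B5 → L1 hit [-]
  4 | R B4 → L0 miss wb→B0 [-]
  5 | W B5 → L1 hit [D]
  6 | W B2 → L0 miss [D]
  7 | W B4 → L0 miss wb→B2 [D]
  8 | W B2 → L0 miss wb→B4 [D]
  9 | R B0 → L0 miss wb→B2 [-]
  10 | R B1 → L1 miss wb→B5 [-]
  11 | R B0 → L0 hit [-]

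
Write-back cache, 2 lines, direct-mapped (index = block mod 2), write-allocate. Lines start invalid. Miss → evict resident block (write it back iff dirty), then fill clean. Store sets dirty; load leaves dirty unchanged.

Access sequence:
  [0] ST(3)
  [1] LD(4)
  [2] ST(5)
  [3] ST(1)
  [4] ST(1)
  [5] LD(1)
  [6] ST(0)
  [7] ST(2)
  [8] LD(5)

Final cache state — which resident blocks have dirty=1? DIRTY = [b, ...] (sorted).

DIRTY = [2]

0: W B3 → L1 miss [D]
1: R B4 → L0 miss [-]
2: W B5 → L1 miss wb→B3 [D]
3: W B1 → L1 miss wb→B5 [D]
4: W B1 → L1 hit [D]
5: R B1 → L1 hit [D]
6: W B0 → L0 miss [D]
7: W B2 → L0 miss wb→B0 [D]
8: R B5 → L1 miss wb→B1 [-]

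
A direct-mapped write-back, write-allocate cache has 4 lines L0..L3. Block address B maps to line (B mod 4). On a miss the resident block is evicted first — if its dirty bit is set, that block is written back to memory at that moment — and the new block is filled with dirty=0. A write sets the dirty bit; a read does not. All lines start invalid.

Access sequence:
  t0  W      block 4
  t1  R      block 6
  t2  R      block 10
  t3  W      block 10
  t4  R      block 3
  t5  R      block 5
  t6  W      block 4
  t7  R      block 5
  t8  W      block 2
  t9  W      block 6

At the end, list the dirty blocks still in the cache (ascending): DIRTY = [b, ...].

0: W B4 → L0 miss [D]
1: R B6 → L2 miss [-]
2: R B10 → L2 miss [-]
3: W B10 → L2 hit [D]
4: R B3 → L3 miss [-]
5: R B5 → L1 miss [-]
6: W B4 → L0 hit [D]
7: R B5 → L1 hit [-]
8: W B2 → L2 miss wb→B10 [D]
9: W B6 → L2 miss wb→B2 [D]

DIRTY = [4, 6]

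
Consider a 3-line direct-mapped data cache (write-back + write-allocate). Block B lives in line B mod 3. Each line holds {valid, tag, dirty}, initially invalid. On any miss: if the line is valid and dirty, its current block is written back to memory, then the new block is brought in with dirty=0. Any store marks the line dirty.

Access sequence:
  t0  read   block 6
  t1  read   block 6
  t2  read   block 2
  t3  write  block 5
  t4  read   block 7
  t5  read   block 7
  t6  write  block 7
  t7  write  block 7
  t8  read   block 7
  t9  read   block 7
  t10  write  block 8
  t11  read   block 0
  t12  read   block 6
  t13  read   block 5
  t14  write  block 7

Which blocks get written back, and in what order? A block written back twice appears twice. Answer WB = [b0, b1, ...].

0: R B6 -> L0 miss  d=-]
1: R B6 -> L0 hit  d=-]
2: R B2 -> L2 miss  d=-]
3: W B5 -> L2 miss  d=D]
4: R B7 -> L1 miss  d=-]
5: R B7 -> L1 hit  d=-]
6: W B7 -> L1 hit  d=D]
7: W B7 -> L1 hit  d=D]
8: R B7 -> L1 hit  d=D]
9: R B7 -> L1 hit  d=D]
10: W B8 -> L2 miss wb->B5  d=D]
11: R B0 -> L0 miss  d=-]
12: R B6 -> L0 miss  d=-]
13: R B5 -> L2 miss wb->B8  d=-]
14: W B7 -> L1 hit  d=D]

WB = [5, 8]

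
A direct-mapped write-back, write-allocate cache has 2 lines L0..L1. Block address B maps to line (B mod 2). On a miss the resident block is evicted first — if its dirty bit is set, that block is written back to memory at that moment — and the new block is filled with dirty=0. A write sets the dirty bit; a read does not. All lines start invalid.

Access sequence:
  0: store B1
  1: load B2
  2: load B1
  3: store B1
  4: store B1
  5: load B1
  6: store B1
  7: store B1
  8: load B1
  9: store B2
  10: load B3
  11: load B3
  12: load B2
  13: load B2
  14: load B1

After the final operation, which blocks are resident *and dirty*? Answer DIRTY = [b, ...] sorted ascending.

DIRTY = [2]

  0 | W B1 → L1 miss [D]
  1 | R B2 → L0 miss [-]
  2 | R B1 → L1 hit [D]
  3 | W B1 → L1 hit [D]
  4 | W B1 → L1 hit [D]
  5 | R B1 → L1 hit [D]
  6 | W B1 → L1 hit [D]
  7 | W B1 → L1 hit [D]
  8 | R B1 → L1 hit [D]
  9 | W B2 → L0 hit [D]
  10 | R B3 → L1 miss wb→B1 [-]
  11 | R B3 → L1 hit [-]
  12 | R B2 → L0 hit [D]
  13 | R B2 → L0 hit [D]
  14 | R B1 → L1 miss [-]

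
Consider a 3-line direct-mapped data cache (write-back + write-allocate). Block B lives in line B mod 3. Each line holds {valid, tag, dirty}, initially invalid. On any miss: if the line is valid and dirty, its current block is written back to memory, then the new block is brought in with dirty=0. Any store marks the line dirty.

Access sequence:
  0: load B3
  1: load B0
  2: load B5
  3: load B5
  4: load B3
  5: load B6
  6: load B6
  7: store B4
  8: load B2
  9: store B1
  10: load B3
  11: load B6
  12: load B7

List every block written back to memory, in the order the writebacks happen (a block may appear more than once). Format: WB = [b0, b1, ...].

  0 | R B3 → L0 miss [-]
  1 | R B0 → L0 miss [-]
  2 | R B5 → L2 miss [-]
  3 | R B5 → L2 hit [-]
  4 | R B3 → L0 miss [-]
  5 | R B6 → L0 miss [-]
  6 | R B6 → L0 hit [-]
  7 | W B4 → L1 miss [D]
  8 | R B2 → L2 miss [-]
  9 | W B1 → L1 miss wb→B4 [D]
  10 | R B3 → L0 miss [-]
  11 | R B6 → L0 miss [-]
  12 | R B7 → L1 miss wb→B1 [-]

WB = [4, 1]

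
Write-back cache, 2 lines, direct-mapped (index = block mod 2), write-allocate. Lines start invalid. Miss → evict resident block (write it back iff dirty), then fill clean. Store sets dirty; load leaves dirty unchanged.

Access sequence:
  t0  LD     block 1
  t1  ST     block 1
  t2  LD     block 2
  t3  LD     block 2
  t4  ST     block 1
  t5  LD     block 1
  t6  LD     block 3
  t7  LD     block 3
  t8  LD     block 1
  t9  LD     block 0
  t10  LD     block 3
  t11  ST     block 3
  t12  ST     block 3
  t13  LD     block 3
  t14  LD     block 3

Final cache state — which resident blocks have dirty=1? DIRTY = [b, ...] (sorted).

DIRTY = [3]

0: R B1 -> L1 miss  d=-]
1: W B1 -> L1 hit  d=D]
2: R B2 -> L0 miss  d=-]
3: R B2 -> L0 hit  d=-]
4: W B1 -> L1 hit  d=D]
5: R B1 -> L1 hit  d=D]
6: R B3 -> L1 miss wb->B1  d=-]
7: R B3 -> L1 hit  d=-]
8: R B1 -> L1 miss  d=-]
9: R B0 -> L0 miss  d=-]
10: R B3 -> L1 miss  d=-]
11: W B3 -> L1 hit  d=D]
12: W B3 -> L1 hit  d=D]
13: R B3 -> L1 hit  d=D]
14: R B3 -> L1 hit  d=D]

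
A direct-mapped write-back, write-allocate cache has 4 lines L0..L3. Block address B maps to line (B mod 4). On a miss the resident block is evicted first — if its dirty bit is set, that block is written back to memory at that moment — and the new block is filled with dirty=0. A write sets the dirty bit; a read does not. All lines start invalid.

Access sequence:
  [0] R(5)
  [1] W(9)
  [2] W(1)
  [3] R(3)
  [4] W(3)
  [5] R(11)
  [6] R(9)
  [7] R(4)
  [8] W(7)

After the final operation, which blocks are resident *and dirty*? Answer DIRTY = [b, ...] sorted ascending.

DIRTY = [7]

0: R B5 → L1 miss [-]
1: W B9 → L1 miss [D]
2: W B1 → L1 miss wb→B9 [D]
3: R B3 → L3 miss [-]
4: W B3 → L3 hit [D]
5: R B11 → L3 miss wb→B3 [-]
6: R B9 → L1 miss wb→B1 [-]
7: R B4 → L0 miss [-]
8: W B7 → L3 miss [D]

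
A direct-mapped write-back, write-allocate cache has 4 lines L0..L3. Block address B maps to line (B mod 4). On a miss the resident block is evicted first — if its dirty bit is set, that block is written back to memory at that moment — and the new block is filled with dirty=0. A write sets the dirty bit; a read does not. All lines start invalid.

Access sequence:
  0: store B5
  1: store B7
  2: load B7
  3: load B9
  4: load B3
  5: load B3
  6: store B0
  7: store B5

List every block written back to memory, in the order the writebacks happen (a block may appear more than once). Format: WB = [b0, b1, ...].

0: W B5 -> L1 miss  d=D]
1: W B7 -> L3 miss  d=D]
2: R B7 -> L3 hit  d=D]
3: R B9 -> L1 miss wb->B5  d=-]
4: R B3 -> L3 miss wb->B7  d=-]
5: R B3 -> L3 hit  d=-]
6: W B0 -> L0 miss  d=D]
7: W B5 -> L1 miss  d=D]

WB = [5, 7]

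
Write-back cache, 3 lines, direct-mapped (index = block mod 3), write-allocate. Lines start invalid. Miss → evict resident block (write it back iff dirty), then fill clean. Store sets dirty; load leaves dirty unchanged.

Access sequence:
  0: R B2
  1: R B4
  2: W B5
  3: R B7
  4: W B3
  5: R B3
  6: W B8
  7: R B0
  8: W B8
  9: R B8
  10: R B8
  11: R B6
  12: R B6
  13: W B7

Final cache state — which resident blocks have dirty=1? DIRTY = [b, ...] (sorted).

0: R B2 -> L2 miss  d=-]
1: R B4 -> L1 miss  d=-]
2: W B5 -> L2 miss  d=D]
3: R B7 -> L1 miss  d=-]
4: W B3 -> L0 miss  d=D]
5: R B3 -> L0 hit  d=D]
6: W B8 -> L2 miss wb->B5  d=D]
7: R B0 -> L0 miss wb->B3  d=-]
8: W B8 -> L2 hit  d=D]
9: R B8 -> L2 hit  d=D]
10: R B8 -> L2 hit  d=D]
11: R B6 -> L0 miss  d=-]
12: R B6 -> L0 hit  d=-]
13: W B7 -> L1 hit  d=D]

DIRTY = [7, 8]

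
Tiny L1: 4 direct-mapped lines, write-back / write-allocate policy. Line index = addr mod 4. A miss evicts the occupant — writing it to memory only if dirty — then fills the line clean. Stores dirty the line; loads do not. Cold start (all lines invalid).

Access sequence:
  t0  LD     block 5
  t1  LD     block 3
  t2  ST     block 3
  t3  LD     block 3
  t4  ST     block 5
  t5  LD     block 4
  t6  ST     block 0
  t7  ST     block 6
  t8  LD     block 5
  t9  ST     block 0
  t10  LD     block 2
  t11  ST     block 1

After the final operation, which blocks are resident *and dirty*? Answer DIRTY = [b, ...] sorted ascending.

DIRTY = [0, 1, 3]

  0 | R B5 → L1 miss [-]
  1 | R B3 → L3 miss [-]
  2 | W B3 → L3 hit [D]
  3 | R B3 → L3 hit [D]
  4 | W B5 → L1 hit [D]
  5 | R B4 → L0 miss [-]
  6 | W B0 → L0 miss [D]
  7 | W B6 → L2 miss [D]
  8 | R B5 → L1 hit [D]
  9 | W B0 → L0 hit [D]
  10 | R B2 → L2 miss wb→B6 [-]
  11 | W B1 → L1 miss wb→B5 [D]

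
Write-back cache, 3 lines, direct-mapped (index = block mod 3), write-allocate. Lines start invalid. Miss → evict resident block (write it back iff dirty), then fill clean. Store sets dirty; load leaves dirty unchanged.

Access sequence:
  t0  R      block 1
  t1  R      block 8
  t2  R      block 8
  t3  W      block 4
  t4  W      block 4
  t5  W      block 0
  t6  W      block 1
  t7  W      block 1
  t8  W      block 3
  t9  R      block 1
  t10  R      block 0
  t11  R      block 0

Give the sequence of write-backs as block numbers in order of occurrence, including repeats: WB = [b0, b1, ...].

0: R B1 -> L1 miss  d=-]
1: R B8 -> L2 miss  d=-]
2: R B8 -> L2 hit  d=-]
3: W B4 -> L1 miss  d=D]
4: W B4 -> L1 hit  d=D]
5: W B0 -> L0 miss  d=D]
6: W B1 -> L1 miss wb->B4  d=D]
7: W B1 -> L1 hit  d=D]
8: W B3 -> L0 miss wb->B0  d=D]
9: R B1 -> L1 hit  d=D]
10: R B0 -> L0 miss wb->B3  d=-]
11: R B0 -> L0 hit  d=-]

WB = [4, 0, 3]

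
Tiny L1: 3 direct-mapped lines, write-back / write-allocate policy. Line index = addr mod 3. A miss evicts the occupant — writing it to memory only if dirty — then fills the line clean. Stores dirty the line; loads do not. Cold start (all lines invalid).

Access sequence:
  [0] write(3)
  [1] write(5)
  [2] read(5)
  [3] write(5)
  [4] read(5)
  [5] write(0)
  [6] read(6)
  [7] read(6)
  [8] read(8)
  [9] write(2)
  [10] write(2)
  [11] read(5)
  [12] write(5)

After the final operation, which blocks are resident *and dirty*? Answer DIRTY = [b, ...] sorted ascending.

DIRTY = [5]

0: W B3 → L0 miss [D]
1: W B5 → L2 miss [D]
2: R B5 → L2 hit [D]
3: W B5 → L2 hit [D]
4: R B5 → L2 hit [D]
5: W B0 → L0 miss wb→B3 [D]
6: R B6 → L0 miss wb→B0 [-]
7: R B6 → L0 hit [-]
8: R B8 → L2 miss wb→B5 [-]
9: W B2 → L2 miss [D]
10: W B2 → L2 hit [D]
11: R B5 → L2 miss wb→B2 [-]
12: W B5 → L2 hit [D]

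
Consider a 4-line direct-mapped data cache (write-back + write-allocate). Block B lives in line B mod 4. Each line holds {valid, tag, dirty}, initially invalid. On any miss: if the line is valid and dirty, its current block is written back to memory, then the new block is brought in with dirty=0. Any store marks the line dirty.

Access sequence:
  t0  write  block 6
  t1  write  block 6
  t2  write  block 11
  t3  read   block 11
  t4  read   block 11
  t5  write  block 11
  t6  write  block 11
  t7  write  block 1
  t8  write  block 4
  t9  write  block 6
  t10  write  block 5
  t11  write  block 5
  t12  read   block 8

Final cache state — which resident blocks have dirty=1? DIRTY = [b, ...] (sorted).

DIRTY = [5, 6, 11]

0: W B6 → L2 miss [D]
1: W B6 → L2 hit [D]
2: W B11 → L3 miss [D]
3: R B11 → L3 hit [D]
4: R B11 → L3 hit [D]
5: W B11 → L3 hit [D]
6: W B11 → L3 hit [D]
7: W B1 → L1 miss [D]
8: W B4 → L0 miss [D]
9: W B6 → L2 hit [D]
10: W B5 → L1 miss wb→B1 [D]
11: W B5 → L1 hit [D]
12: R B8 → L0 miss wb→B4 [-]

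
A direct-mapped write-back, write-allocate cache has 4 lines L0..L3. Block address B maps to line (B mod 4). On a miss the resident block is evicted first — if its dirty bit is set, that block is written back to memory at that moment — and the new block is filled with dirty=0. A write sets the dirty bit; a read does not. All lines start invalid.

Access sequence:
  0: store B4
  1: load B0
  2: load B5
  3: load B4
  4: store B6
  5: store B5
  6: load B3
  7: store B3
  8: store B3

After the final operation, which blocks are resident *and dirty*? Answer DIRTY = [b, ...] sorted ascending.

0: W B4 → L0 miss [D]
1: R B0 → L0 miss wb→B4 [-]
2: R B5 → L1 miss [-]
3: R B4 → L0 miss [-]
4: W B6 → L2 miss [D]
5: W B5 → L1 hit [D]
6: R B3 → L3 miss [-]
7: W B3 → L3 hit [D]
8: W B3 → L3 hit [D]

DIRTY = [3, 5, 6]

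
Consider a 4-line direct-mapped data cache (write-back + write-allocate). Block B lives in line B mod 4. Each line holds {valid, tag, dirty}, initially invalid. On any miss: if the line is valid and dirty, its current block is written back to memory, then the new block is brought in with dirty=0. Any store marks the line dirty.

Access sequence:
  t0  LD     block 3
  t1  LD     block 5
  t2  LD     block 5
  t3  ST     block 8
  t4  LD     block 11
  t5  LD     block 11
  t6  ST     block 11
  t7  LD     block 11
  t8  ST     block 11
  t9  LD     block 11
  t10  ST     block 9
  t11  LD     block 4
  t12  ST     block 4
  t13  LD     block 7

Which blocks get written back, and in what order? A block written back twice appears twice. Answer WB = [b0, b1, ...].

WB = [8, 11]

0: R B3 → L3 miss [-]
1: R B5 → L1 miss [-]
2: R B5 → L1 hit [-]
3: W B8 → L0 miss [D]
4: R B11 → L3 miss [-]
5: R B11 → L3 hit [-]
6: W B11 → L3 hit [D]
7: R B11 → L3 hit [D]
8: W B11 → L3 hit [D]
9: R B11 → L3 hit [D]
10: W B9 → L1 miss [D]
11: R B4 → L0 miss wb→B8 [-]
12: W B4 → L0 hit [D]
13: R B7 → L3 miss wb→B11 [-]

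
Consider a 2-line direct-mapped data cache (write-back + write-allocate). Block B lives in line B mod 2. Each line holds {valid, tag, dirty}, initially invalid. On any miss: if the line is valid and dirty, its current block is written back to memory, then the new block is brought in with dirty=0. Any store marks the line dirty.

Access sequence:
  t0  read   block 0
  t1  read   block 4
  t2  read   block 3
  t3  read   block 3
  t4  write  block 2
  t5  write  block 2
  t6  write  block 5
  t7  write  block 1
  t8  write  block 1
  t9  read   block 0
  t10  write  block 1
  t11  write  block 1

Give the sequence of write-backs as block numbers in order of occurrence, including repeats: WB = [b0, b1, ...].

WB = [5, 2]

0: R B0 → L0 miss [-]
1: R B4 → L0 miss [-]
2: R B3 → L1 miss [-]
3: R B3 → L1 hit [-]
4: W B2 → L0 miss [D]
5: W B2 → L0 hit [D]
6: W B5 → L1 miss [D]
7: W B1 → L1 miss wb→B5 [D]
8: W B1 → L1 hit [D]
9: R B0 → L0 miss wb→B2 [-]
10: W B1 → L1 hit [D]
11: W B1 → L1 hit [D]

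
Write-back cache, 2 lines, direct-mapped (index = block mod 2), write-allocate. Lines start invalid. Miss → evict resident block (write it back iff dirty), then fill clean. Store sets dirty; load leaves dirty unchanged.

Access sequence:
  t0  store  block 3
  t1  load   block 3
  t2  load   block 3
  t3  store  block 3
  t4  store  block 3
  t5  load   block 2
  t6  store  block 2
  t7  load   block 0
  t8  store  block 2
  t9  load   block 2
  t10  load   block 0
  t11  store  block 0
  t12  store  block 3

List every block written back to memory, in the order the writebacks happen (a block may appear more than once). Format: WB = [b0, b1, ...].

  0 | W B3 → L1 miss [D]
  1 | R B3 → L1 hit [D]
  2 | R B3 → L1 hit [D]
  3 | W B3 → L1 hit [D]
  4 | W B3 → L1 hit [D]
  5 | R B2 → L0 miss [-]
  6 | W B2 → L0 hit [D]
  7 | R B0 → L0 miss wb→B2 [-]
  8 | W B2 → L0 miss [D]
  9 | R B2 → L0 hit [D]
  10 | R B0 → L0 miss wb→B2 [-]
  11 | W B0 → L0 hit [D]
  12 | W B3 → L1 hit [D]

WB = [2, 2]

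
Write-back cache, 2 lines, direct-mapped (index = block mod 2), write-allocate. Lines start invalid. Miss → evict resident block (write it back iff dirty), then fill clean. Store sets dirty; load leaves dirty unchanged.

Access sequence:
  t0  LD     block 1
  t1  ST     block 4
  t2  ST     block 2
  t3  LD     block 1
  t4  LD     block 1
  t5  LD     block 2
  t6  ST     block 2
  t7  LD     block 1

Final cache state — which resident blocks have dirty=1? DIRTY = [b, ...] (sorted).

0: R B1 -> L1 miss  d=-]
1: W B4 -> L0 miss  d=D]
2: W B2 -> L0 miss wb->B4  d=D]
3: R B1 -> L1 hit  d=-]
4: R B1 -> L1 hit  d=-]
5: R B2 -> L0 hit  d=D]
6: W B2 -> L0 hit  d=D]
7: R B1 -> L1 hit  d=-]

DIRTY = [2]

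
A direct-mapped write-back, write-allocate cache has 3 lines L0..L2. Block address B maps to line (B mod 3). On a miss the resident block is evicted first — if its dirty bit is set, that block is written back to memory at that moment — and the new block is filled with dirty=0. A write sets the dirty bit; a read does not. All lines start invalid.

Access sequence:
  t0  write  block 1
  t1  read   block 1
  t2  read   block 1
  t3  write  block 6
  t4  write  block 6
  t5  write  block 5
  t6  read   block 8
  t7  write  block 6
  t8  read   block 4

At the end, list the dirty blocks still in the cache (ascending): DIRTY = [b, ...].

0: W B1 -> L1 miss  d=D]
1: R B1 -> L1 hit  d=D]
2: R B1 -> L1 hit  d=D]
3: W B6 -> L0 miss  d=D]
4: W B6 -> L0 hit  d=D]
5: W B5 -> L2 miss  d=D]
6: R B8 -> L2 miss wb->B5  d=-]
7: W B6 -> L0 hit  d=D]
8: R B4 -> L1 miss wb->B1  d=-]

DIRTY = [6]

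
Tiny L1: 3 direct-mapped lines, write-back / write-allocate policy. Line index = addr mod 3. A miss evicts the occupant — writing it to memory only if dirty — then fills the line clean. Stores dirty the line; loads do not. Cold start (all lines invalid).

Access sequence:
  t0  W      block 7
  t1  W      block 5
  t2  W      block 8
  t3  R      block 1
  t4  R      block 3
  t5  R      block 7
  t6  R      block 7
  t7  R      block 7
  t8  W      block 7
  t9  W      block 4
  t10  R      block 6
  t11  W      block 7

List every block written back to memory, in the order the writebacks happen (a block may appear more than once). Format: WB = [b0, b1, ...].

WB = [5, 7, 7, 4]

  0 | W B7 → L1 miss [D]
  1 | W B5 → L2 miss [D]
  2 | W B8 → L2 miss wb→B5 [D]
  3 | R B1 → L1 miss wb→B7 [-]
  4 | R B3 → L0 miss [-]
  5 | R B7 → L1 miss [-]
  6 | R B7 → L1 hit [-]
  7 | R B7 → L1 hit [-]
  8 | W B7 → L1 hit [D]
  9 | W B4 → L1 miss wb→B7 [D]
  10 | R B6 → L0 miss [-]
  11 | W B7 → L1 miss wb→B4 [D]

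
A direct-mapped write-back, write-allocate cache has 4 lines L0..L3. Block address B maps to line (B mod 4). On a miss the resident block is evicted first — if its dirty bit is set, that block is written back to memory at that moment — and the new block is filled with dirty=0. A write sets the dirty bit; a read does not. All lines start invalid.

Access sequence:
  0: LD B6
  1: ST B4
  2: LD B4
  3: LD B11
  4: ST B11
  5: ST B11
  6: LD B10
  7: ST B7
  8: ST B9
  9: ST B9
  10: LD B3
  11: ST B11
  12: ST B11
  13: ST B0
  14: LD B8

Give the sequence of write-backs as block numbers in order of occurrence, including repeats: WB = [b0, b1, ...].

WB = [11, 7, 4, 0]

0: R B6 -> L2 miss  d=-]
1: W B4 -> L0 miss  d=D]
2: R B4 -> L0 hit  d=D]
3: R B11 -> L3 miss  d=-]
4: W B11 -> L3 hit  d=D]
5: W B11 -> L3 hit  d=D]
6: R B10 -> L2 miss  d=-]
7: W B7 -> L3 miss wb->B11  d=D]
8: W B9 -> L1 miss  d=D]
9: W B9 -> L1 hit  d=D]
10: R B3 -> L3 miss wb->B7  d=-]
11: W B11 -> L3 miss  d=D]
12: W B11 -> L3 hit  d=D]
13: W B0 -> L0 miss wb->B4  d=D]
14: R B8 -> L0 miss wb->B0  d=-]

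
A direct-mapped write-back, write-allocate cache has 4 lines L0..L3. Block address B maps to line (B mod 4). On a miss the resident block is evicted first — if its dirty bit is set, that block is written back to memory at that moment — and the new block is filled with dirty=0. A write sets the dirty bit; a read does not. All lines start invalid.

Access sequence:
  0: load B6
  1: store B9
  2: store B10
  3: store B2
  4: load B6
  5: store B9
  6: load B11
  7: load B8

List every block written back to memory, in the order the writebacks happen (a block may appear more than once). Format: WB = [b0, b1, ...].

  0 | R B6 → L2 miss [-]
  1 | W B9 → L1 miss [D]
  2 | W B10 → L2 miss [D]
  3 | W B2 → L2 miss wb→B10 [D]
  4 | R B6 → L2 miss wb→B2 [-]
  5 | W B9 → L1 hit [D]
  6 | R B11 → L3 miss [-]
  7 | R B8 → L0 miss [-]

WB = [10, 2]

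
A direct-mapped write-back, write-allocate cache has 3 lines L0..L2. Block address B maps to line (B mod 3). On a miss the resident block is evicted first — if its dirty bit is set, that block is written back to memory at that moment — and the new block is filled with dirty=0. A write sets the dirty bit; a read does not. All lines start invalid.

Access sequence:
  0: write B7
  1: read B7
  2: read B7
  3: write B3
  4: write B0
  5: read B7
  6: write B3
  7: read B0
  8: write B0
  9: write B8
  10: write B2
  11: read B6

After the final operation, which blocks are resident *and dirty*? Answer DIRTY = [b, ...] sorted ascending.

DIRTY = [2, 7]

0: W B7 -> L1 miss  d=D]
1: R B7 -> L1 hit  d=D]
2: R B7 -> L1 hit  d=D]
3: W B3 -> L0 miss  d=D]
4: W B0 -> L0 miss wb->B3  d=D]
5: R B7 -> L1 hit  d=D]
6: W B3 -> L0 miss wb->B0  d=D]
7: R B0 -> L0 miss wb->B3  d=-]
8: W B0 -> L0 hit  d=D]
9: W B8 -> L2 miss  d=D]
10: W B2 -> L2 miss wb->B8  d=D]
11: R B6 -> L0 miss wb->B0  d=-]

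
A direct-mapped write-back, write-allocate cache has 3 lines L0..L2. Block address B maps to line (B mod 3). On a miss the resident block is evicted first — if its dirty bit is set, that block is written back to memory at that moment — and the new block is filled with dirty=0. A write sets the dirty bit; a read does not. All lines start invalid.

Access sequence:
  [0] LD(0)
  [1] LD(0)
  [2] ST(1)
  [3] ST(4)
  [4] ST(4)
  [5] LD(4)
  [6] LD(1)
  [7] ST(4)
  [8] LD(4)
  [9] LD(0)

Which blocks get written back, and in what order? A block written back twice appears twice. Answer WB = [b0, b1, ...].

WB = [1, 4]

  0 | R B0 → L0 miss [-]
  1 | R B0 → L0 hit [-]
  2 | W B1 → L1 miss [D]
  3 | W B4 → L1 miss wb→B1 [D]
  4 | W B4 → L1 hit [D]
  5 | R B4 → L1 hit [D]
  6 | R B1 → L1 miss wb→B4 [-]
  7 | W B4 → L1 miss [D]
  8 | R B4 → L1 hit [D]
  9 | R B0 → L0 hit [-]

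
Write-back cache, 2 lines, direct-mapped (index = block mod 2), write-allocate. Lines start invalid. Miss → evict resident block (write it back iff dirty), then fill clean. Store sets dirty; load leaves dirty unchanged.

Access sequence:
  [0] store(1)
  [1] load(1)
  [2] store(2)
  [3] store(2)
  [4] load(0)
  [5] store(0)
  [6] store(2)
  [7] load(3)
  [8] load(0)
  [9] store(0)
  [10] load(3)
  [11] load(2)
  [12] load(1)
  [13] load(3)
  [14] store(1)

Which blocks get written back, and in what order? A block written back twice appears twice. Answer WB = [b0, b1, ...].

WB = [2, 0, 1, 2, 0]

0: W B1 -> L1 miss  d=D]
1: R B1 -> L1 hit  d=D]
2: W B2 -> L0 miss  d=D]
3: W B2 -> L0 hit  d=D]
4: R B0 -> L0 miss wb->B2  d=-]
5: W B0 -> L0 hit  d=D]
6: W B2 -> L0 miss wb->B0  d=D]
7: R B3 -> L1 miss wb->B1  d=-]
8: R B0 -> L0 miss wb->B2  d=-]
9: W B0 -> L0 hit  d=D]
10: R B3 -> L1 hit  d=-]
11: R B2 -> L0 miss wb->B0  d=-]
12: R B1 -> L1 miss  d=-]
13: R B3 -> L1 miss  d=-]
14: W B1 -> L1 miss  d=D]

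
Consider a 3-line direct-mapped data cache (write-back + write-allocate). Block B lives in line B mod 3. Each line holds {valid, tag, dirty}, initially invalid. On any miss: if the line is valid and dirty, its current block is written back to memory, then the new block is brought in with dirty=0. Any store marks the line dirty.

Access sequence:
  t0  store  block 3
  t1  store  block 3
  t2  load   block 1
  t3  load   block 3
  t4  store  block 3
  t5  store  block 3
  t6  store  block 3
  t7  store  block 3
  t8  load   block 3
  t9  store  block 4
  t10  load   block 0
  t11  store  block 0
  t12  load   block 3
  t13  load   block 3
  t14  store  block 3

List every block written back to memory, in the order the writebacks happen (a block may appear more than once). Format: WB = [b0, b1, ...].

0: W B3 -> L0 miss  d=D]
1: W B3 -> L0 hit  d=D]
2: R B1 -> L1 miss  d=-]
3: R B3 -> L0 hit  d=D]
4: W B3 -> L0 hit  d=D]
5: W B3 -> L0 hit  d=D]
6: W B3 -> L0 hit  d=D]
7: W B3 -> L0 hit  d=D]
8: R B3 -> L0 hit  d=D]
9: W B4 -> L1 miss  d=D]
10: R B0 -> L0 miss wb->B3  d=-]
11: W B0 -> L0 hit  d=D]
12: R B3 -> L0 miss wb->B0  d=-]
13: R B3 -> L0 hit  d=-]
14: W B3 -> L0 hit  d=D]

WB = [3, 0]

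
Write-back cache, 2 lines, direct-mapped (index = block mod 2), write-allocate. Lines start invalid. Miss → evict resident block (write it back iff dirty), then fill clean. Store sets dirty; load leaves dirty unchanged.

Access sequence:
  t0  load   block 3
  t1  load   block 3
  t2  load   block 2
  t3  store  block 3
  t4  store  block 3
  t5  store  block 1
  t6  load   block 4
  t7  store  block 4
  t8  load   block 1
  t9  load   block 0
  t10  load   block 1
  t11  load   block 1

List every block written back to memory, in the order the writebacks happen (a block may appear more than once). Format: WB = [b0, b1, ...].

WB = [3, 4]

  0 | R B3 → L1 miss [-]
  1 | R B3 → L1 hit [-]
  2 | R B2 → L0 miss [-]
  3 | W B3 → L1 hit [D]
  4 | W B3 → L1 hit [D]
  5 | W B1 → L1 miss wb→B3 [D]
  6 | R B4 → L0 miss [-]
  7 | W B4 → L0 hit [D]
  8 | R B1 → L1 hit [D]
  9 | R B0 → L0 miss wb→B4 [-]
  10 | R B1 → L1 hit [D]
  11 | R B1 → L1 hit [D]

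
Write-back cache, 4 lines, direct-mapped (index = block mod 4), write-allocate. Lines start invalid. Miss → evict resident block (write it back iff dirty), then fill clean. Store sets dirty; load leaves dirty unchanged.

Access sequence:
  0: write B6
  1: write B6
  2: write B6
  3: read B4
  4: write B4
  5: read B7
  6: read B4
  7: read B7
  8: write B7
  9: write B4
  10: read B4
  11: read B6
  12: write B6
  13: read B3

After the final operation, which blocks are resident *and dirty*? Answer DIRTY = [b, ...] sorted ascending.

DIRTY = [4, 6]

0: W B6 -> L2 miss  d=D]
1: W B6 -> L2 hit  d=D]
2: W B6 -> L2 hit  d=D]
3: R B4 -> L0 miss  d=-]
4: W B4 -> L0 hit  d=D]
5: R B7 -> L3 miss  d=-]
6: R B4 -> L0 hit  d=D]
7: R B7 -> L3 hit  d=-]
8: W B7 -> L3 hit  d=D]
9: W B4 -> L0 hit  d=D]
10: R B4 -> L0 hit  d=D]
11: R B6 -> L2 hit  d=D]
12: W B6 -> L2 hit  d=D]
13: R B3 -> L3 miss wb->B7  d=-]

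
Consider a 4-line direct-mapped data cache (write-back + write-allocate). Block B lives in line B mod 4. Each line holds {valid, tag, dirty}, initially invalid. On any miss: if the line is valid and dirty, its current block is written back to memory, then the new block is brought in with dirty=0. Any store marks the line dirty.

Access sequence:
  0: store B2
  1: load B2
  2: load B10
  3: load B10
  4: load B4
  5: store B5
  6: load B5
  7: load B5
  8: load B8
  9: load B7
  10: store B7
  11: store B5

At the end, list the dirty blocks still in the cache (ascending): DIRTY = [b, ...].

DIRTY = [5, 7]

0: W B2 → L2 miss [D]
1: R B2 → L2 hit [D]
2: R B10 → L2 miss wb→B2 [-]
3: R B10 → L2 hit [-]
4: R B4 → L0 miss [-]
5: W B5 → L1 miss [D]
6: R B5 → L1 hit [D]
7: R B5 → L1 hit [D]
8: R B8 → L0 miss [-]
9: R B7 → L3 miss [-]
10: W B7 → L3 hit [D]
11: W B5 → L1 hit [D]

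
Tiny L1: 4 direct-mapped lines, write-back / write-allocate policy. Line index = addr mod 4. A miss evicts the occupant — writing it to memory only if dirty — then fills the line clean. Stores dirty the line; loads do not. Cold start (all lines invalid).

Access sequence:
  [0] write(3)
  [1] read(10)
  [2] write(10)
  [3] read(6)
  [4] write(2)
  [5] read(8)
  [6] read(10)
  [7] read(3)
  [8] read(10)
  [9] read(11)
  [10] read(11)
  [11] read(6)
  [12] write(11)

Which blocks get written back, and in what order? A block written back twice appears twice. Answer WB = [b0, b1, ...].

WB = [10, 2, 3]

0: W B3 -> L3 miss  d=D]
1: R B10 -> L2 miss  d=-]
2: W B10 -> L2 hit  d=D]
3: R B6 -> L2 miss wb->B10  d=-]
4: W B2 -> L2 miss  d=D]
5: R B8 -> L0 miss  d=-]
6: R B10 -> L2 miss wb->B2  d=-]
7: R B3 -> L3 hit  d=D]
8: R B10 -> L2 hit  d=-]
9: R B11 -> L3 miss wb->B3  d=-]
10: R B11 -> L3 hit  d=-]
11: R B6 -> L2 miss  d=-]
12: W B11 -> L3 hit  d=D]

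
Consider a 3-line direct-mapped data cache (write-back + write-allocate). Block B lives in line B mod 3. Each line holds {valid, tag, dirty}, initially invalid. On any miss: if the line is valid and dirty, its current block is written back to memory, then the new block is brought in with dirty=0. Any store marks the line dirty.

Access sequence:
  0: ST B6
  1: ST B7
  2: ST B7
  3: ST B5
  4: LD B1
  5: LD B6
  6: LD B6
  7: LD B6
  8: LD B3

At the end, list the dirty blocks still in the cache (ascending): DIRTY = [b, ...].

  0 | W B6 → L0 miss [D]
  1 | W B7 → L1 miss [D]
  2 | W B7 → L1 hit [D]
  3 | W B5 → L2 miss [D]
  4 | R B1 → L1 miss wb→B7 [-]
  5 | R B6 → L0 hit [D]
  6 | R B6 → L0 hit [D]
  7 | R B6 → L0 hit [D]
  8 | R B3 → L0 miss wb→B6 [-]

DIRTY = [5]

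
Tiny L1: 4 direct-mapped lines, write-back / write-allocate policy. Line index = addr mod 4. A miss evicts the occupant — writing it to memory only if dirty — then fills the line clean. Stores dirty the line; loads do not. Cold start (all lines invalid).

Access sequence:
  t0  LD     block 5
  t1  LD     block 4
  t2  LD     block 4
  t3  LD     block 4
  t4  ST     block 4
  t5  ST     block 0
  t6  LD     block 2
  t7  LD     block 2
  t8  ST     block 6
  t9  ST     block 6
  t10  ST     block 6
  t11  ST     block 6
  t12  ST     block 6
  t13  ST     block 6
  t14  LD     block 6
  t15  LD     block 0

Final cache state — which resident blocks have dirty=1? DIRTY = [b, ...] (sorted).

  0 | R B5 → L1 miss [-]
  1 | R B4 → L0 miss [-]
  2 | R B4 → L0 hit [-]
  3 | R B4 → L0 hit [-]
  4 | W B4 → L0 hit [D]
  5 | W B0 → L0 miss wb→B4 [D]
  6 | R B2 → L2 miss [-]
  7 | R B2 → L2 hit [-]
  8 | W B6 → L2 miss [D]
  9 | W B6 → L2 hit [D]
  10 | W B6 → L2 hit [D]
  11 | W B6 → L2 hit [D]
  12 | W B6 → L2 hit [D]
  13 | W B6 → L2 hit [D]
  14 | R B6 → L2 hit [D]
  15 | R B0 → L0 hit [D]

DIRTY = [0, 6]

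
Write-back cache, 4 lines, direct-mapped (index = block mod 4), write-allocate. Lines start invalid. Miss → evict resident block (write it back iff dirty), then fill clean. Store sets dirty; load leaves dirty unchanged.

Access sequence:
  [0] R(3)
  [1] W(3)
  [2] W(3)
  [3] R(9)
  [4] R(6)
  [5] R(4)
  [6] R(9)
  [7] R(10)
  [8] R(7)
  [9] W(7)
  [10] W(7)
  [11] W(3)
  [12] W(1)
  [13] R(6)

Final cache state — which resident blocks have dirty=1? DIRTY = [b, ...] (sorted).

0: R B3 -> L3 miss  d=-]
1: W B3 -> L3 hit  d=D]
2: W B3 -> L3 hit  d=D]
3: R B9 -> L1 miss  d=-]
4: R B6 -> L2 miss  d=-]
5: R B4 -> L0 miss  d=-]
6: R B9 -> L1 hit  d=-]
7: R B10 -> L2 miss  d=-]
8: R B7 -> L3 miss wb->B3  d=-]
9: W B7 -> L3 hit  d=D]
10: W B7 -> L3 hit  d=D]
11: W B3 -> L3 miss wb->B7  d=D]
12: W B1 -> L1 miss  d=D]
13: R B6 -> L2 miss  d=-]

DIRTY = [1, 3]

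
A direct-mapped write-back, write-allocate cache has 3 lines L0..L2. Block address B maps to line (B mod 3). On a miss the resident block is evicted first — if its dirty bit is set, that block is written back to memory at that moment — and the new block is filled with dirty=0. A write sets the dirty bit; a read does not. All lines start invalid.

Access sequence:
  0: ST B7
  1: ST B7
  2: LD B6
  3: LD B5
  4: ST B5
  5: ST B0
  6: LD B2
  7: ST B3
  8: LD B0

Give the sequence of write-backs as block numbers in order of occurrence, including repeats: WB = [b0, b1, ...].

0: W B7 → L1 miss [D]
1: W B7 → L1 hit [D]
2: R B6 → L0 miss [-]
3: R B5 → L2 miss [-]
4: W B5 → L2 hit [D]
5: W B0 → L0 miss [D]
6: R B2 → L2 miss wb→B5 [-]
7: W B3 → L0 miss wb→B0 [D]
8: R B0 → L0 miss wb→B3 [-]

WB = [5, 0, 3]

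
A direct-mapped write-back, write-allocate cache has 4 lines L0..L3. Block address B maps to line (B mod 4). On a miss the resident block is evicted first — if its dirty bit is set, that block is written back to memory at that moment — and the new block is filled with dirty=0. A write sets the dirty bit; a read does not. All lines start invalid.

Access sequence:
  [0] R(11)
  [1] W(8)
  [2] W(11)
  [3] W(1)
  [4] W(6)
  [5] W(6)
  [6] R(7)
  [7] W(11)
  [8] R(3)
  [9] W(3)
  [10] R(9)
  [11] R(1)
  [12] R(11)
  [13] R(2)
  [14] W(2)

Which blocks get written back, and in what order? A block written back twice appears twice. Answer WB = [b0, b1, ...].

0: R B11 → L3 miss [-]
1: W B8 → L0 miss [D]
2: W B11 → L3 hit [D]
3: W B1 → L1 miss [D]
4: W B6 → L2 miss [D]
5: W B6 → L2 hit [D]
6: R B7 → L3 miss wb→B11 [-]
7: W B11 → L3 miss [D]
8: R B3 → L3 miss wb→B11 [-]
9: W B3 → L3 hit [D]
10: R B9 → L1 miss wb→B1 [-]
11: R B1 → L1 miss [-]
12: R B11 → L3 miss wb→B3 [-]
13: R B2 → L2 miss wb→B6 [-]
14: W B2 → L2 hit [D]

WB = [11, 11, 1, 3, 6]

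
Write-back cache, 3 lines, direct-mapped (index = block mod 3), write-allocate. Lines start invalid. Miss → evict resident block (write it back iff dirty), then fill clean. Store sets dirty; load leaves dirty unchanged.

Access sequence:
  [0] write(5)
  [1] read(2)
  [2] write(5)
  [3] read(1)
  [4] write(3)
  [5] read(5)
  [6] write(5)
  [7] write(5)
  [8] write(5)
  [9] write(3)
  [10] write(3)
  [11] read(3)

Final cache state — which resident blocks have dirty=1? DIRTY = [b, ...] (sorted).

DIRTY = [3, 5]

0: W B5 -> L2 miss  d=D]
1: R B2 -> L2 miss wb->B5  d=-]
2: W B5 -> L2 miss  d=D]
3: R B1 -> L1 miss  d=-]
4: W B3 -> L0 miss  d=D]
5: R B5 -> L2 hit  d=D]
6: W B5 -> L2 hit  d=D]
7: W B5 -> L2 hit  d=D]
8: W B5 -> L2 hit  d=D]
9: W B3 -> L0 hit  d=D]
10: W B3 -> L0 hit  d=D]
11: R B3 -> L0 hit  d=D]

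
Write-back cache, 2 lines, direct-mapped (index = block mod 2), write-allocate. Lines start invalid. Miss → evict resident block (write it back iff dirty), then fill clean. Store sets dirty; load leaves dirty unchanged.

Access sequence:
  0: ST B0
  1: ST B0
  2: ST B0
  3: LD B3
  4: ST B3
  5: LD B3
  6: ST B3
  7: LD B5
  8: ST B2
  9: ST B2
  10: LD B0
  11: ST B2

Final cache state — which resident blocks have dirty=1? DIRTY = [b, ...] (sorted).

DIRTY = [2]

  0 | W B0 → L0 miss [D]
  1 | W B0 → L0 hit [D]
  2 | W B0 → L0 hit [D]
  3 | R B3 → L1 miss [-]
  4 | W B3 → L1 hit [D]
  5 | R B3 → L1 hit [D]
  6 | W B3 → L1 hit [D]
  7 | R B5 → L1 miss wb→B3 [-]
  8 | W B2 → L0 miss wb→B0 [D]
  9 | W B2 → L0 hit [D]
  10 | R B0 → L0 miss wb→B2 [-]
  11 | W B2 → L0 miss [D]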